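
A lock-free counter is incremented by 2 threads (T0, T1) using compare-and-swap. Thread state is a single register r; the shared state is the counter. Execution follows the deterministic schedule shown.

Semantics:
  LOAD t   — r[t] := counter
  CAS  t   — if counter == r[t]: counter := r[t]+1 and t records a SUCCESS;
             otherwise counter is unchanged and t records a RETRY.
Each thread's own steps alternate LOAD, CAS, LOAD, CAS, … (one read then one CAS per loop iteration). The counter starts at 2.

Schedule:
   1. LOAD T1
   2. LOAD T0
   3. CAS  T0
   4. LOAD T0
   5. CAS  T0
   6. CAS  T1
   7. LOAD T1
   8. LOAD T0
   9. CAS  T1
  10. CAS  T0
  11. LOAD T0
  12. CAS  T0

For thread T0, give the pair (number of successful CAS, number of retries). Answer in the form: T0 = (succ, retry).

T0 = (3, 1)

step 1: T1 LOAD ⇒ load; ctr=2 reg=2
step 2: T0 LOAD ⇒ load; ctr=2 reg=2
step 3: T0 CAS ⇒ ok; ctr=3 reg=2
step 4: T0 LOAD ⇒ load; ctr=3 reg=3
step 5: T0 CAS ⇒ ok; ctr=4 reg=3
step 6: T1 CAS ⇒ retry; ctr=4 reg=2
step 7: T1 LOAD ⇒ load; ctr=4 reg=4
step 8: T0 LOAD ⇒ load; ctr=4 reg=4
step 9: T1 CAS ⇒ ok; ctr=5 reg=4
step 10: T0 CAS ⇒ retry; ctr=5 reg=4
step 11: T0 LOAD ⇒ load; ctr=5 reg=5
step 12: T0 CAS ⇒ ok; ctr=6 reg=5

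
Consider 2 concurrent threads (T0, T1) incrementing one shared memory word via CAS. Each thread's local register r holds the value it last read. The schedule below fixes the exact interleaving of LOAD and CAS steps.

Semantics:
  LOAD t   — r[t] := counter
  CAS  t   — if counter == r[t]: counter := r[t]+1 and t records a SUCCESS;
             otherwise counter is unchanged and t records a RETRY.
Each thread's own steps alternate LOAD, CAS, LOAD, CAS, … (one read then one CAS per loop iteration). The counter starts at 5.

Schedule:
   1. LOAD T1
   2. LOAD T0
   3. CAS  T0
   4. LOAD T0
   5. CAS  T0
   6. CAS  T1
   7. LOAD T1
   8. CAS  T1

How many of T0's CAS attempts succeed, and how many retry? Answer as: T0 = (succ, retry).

T0 = (2, 0)

T1 LOAD — after: cnt=5, r=5 — load
T0 LOAD — after: cnt=5, r=5 — load
T0 CAS — after: cnt=6, r=5 — ok
T0 LOAD — after: cnt=6, r=6 — load
T0 CAS — after: cnt=7, r=6 — ok
T1 CAS — after: cnt=7, r=5 — retry
T1 LOAD — after: cnt=7, r=7 — load
T1 CAS — after: cnt=8, r=7 — ok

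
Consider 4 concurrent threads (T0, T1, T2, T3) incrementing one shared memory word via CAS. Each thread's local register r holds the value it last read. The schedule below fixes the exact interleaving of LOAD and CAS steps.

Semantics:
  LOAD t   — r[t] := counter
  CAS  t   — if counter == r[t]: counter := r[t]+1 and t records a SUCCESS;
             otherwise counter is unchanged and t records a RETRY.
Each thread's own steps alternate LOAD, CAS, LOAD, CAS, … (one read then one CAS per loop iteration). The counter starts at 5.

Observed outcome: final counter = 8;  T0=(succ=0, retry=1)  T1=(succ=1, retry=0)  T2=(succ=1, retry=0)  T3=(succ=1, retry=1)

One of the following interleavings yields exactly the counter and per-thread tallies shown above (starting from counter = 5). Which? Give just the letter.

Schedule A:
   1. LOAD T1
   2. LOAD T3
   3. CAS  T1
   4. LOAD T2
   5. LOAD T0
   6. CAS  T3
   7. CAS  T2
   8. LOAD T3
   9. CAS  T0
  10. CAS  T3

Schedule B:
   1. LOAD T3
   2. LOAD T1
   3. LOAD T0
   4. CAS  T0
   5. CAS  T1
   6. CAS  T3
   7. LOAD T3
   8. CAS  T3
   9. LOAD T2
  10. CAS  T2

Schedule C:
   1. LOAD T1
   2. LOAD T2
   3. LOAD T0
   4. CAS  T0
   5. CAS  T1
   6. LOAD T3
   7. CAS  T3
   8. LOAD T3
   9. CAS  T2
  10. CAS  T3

Run A:
step 1: T1 LOAD ⇒ load; ctr=5 reg=5
step 2: T3 LOAD ⇒ load; ctr=5 reg=5
step 3: T1 CAS ⇒ ok; ctr=6 reg=5
step 4: T2 LOAD ⇒ load; ctr=6 reg=6
step 5: T0 LOAD ⇒ load; ctr=6 reg=6
step 6: T3 CAS ⇒ retry; ctr=6 reg=5
step 7: T2 CAS ⇒ ok; ctr=7 reg=6
step 8: T3 LOAD ⇒ load; ctr=7 reg=7
step 9: T0 CAS ⇒ retry; ctr=7 reg=6
step 10: T3 CAS ⇒ ok; ctr=8 reg=7

A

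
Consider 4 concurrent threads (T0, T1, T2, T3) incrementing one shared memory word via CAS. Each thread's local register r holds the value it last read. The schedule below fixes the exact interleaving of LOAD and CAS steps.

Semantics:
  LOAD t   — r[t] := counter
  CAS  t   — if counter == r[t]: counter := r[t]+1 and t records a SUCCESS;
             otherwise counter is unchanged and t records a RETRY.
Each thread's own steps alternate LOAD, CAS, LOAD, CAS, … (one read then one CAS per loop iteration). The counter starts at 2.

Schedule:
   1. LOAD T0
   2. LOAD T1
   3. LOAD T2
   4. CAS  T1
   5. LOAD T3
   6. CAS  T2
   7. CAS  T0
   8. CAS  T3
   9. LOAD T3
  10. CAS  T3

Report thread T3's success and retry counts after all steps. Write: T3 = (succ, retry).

T0 LOAD — after: cnt=2, r=2 — load
T1 LOAD — after: cnt=2, r=2 — load
T2 LOAD — after: cnt=2, r=2 — load
T1 CAS — after: cnt=3, r=2 — ok
T3 LOAD — after: cnt=3, r=3 — load
T2 CAS — after: cnt=3, r=2 — retry
T0 CAS — after: cnt=3, r=2 — retry
T3 CAS — after: cnt=4, r=3 — ok
T3 LOAD — after: cnt=4, r=4 — load
T3 CAS — after: cnt=5, r=4 — ok

T3 = (2, 0)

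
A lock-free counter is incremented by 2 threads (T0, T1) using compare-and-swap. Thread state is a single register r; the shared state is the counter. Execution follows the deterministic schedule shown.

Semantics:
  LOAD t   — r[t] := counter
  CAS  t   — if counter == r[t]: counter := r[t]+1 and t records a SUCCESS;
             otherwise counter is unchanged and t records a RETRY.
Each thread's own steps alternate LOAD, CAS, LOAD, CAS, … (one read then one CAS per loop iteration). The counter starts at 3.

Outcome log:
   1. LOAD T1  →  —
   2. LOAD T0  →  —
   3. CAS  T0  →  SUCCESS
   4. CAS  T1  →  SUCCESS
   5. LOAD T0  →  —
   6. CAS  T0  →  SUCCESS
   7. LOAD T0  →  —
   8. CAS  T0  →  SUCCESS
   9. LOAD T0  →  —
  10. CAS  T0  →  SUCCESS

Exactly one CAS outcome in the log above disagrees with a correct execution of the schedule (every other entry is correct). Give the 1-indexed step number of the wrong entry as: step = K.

step = 4

Re-executing:
step 1: T1 LOAD ⇒ load; ctr=3 reg=3
step 2: T0 LOAD ⇒ load; ctr=3 reg=3
step 3: T0 CAS ⇒ ok; ctr=4 reg=3
step 4: T1 CAS ⇒ retry; ctr=4 reg=3
step 5: T0 LOAD ⇒ load; ctr=4 reg=4
step 6: T0 CAS ⇒ ok; ctr=5 reg=4
step 7: T0 LOAD ⇒ load; ctr=5 reg=5
step 8: T0 CAS ⇒ ok; ctr=6 reg=5
step 9: T0 LOAD ⇒ load; ctr=6 reg=6
step 10: T0 CAS ⇒ ok; ctr=7 reg=6
Flip is step 4.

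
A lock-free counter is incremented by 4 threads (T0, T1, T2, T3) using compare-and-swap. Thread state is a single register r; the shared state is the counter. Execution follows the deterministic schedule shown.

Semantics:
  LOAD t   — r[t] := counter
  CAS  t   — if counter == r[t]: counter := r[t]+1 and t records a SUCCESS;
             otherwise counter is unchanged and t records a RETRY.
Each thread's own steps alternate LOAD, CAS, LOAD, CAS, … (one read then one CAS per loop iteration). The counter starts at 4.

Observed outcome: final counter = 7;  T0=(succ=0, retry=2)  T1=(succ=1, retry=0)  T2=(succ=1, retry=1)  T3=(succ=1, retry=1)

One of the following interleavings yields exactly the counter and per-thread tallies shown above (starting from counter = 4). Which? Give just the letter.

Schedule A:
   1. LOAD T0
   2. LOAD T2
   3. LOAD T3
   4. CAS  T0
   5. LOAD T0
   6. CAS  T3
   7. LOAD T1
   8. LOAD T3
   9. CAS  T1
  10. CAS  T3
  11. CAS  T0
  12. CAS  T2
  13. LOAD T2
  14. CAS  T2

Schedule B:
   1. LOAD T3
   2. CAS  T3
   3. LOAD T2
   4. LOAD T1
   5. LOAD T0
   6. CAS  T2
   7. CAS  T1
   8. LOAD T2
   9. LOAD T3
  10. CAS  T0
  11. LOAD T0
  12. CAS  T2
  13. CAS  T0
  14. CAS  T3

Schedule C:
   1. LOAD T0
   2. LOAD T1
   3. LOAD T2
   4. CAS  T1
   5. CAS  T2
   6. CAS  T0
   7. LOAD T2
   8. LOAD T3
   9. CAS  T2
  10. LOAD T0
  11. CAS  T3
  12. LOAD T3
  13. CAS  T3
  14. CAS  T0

C

Simulating candidate C:
T0 LOAD — after: cnt=4, r=4 — load
T1 LOAD — after: cnt=4, r=4 — load
T2 LOAD — after: cnt=4, r=4 — load
T1 CAS — after: cnt=5, r=4 — ok
T2 CAS — after: cnt=5, r=4 — retry
T0 CAS — after: cnt=5, r=4 — retry
T2 LOAD — after: cnt=5, r=5 — load
T3 LOAD — after: cnt=5, r=5 — load
T2 CAS — after: cnt=6, r=5 — ok
T0 LOAD — after: cnt=6, r=6 — load
T3 CAS — after: cnt=6, r=5 — retry
T3 LOAD — after: cnt=6, r=6 — load
T3 CAS — after: cnt=7, r=6 — ok
T0 CAS — after: cnt=7, r=6 — retry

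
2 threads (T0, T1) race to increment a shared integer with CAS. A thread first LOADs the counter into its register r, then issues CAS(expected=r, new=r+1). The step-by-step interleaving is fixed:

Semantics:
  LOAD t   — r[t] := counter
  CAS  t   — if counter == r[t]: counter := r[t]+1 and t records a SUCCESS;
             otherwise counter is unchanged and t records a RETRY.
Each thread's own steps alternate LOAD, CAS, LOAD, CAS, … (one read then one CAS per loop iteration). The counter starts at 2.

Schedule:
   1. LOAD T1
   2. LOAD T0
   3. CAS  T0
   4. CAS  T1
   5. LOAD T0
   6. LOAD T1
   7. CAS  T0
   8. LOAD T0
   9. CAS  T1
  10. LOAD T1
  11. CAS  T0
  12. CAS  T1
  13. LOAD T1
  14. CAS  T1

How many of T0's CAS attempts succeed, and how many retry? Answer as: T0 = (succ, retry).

T0 = (3, 0)

   1) LOAD T1:  M=2  r_T1=2
   2) LOAD T0:  M=2  r_T0=2
   3) CAS  T0:  M=3  r_T0=2 ✓
   4) CAS  T1:  M=3  r_T1=2 ✗
   5) LOAD T0:  M=3  r_T0=3
   6) LOAD T1:  M=3  r_T1=3
   7) CAS  T0:  M=4  r_T0=3 ✓
   8) LOAD T0:  M=4  r_T0=4
   9) CAS  T1:  M=4  r_T1=3 ✗
  10) LOAD T1:  M=4  r_T1=4
  11) CAS  T0:  M=5  r_T0=4 ✓
  12) CAS  T1:  M=5  r_T1=4 ✗
  13) LOAD T1:  M=5  r_T1=5
  14) CAS  T1:  M=6  r_T1=5 ✓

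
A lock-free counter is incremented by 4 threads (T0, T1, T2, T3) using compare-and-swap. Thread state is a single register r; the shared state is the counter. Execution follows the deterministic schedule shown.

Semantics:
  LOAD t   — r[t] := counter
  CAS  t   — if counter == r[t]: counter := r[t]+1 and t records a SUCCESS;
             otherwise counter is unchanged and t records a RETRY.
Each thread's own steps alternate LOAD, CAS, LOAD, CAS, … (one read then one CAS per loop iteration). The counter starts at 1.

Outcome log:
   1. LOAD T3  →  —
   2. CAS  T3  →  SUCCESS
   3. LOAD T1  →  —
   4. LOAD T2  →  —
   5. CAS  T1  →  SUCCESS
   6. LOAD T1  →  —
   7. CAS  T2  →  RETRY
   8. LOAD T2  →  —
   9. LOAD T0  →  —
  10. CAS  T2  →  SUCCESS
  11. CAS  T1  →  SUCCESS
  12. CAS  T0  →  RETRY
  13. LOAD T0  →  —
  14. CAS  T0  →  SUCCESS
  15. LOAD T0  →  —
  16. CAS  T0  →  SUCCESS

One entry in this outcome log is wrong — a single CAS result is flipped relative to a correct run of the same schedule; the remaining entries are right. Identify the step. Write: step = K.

Re-executing:
step 1: T3 LOAD ⇒ load; ctr=1 reg=1
step 2: T3 CAS ⇒ ok; ctr=2 reg=1
step 3: T1 LOAD ⇒ load; ctr=2 reg=2
step 4: T2 LOAD ⇒ load; ctr=2 reg=2
step 5: T1 CAS ⇒ ok; ctr=3 reg=2
step 6: T1 LOAD ⇒ load; ctr=3 reg=3
step 7: T2 CAS ⇒ retry; ctr=3 reg=2
step 8: T2 LOAD ⇒ load; ctr=3 reg=3
step 9: T0 LOAD ⇒ load; ctr=3 reg=3
step 10: T2 CAS ⇒ ok; ctr=4 reg=3
step 11: T1 CAS ⇒ retry; ctr=4 reg=3
step 12: T0 CAS ⇒ retry; ctr=4 reg=3
step 13: T0 LOAD ⇒ load; ctr=4 reg=4
step 14: T0 CAS ⇒ ok; ctr=5 reg=4
step 15: T0 LOAD ⇒ load; ctr=5 reg=5
step 16: T0 CAS ⇒ ok; ctr=6 reg=5
Mismatch at 11.

step = 11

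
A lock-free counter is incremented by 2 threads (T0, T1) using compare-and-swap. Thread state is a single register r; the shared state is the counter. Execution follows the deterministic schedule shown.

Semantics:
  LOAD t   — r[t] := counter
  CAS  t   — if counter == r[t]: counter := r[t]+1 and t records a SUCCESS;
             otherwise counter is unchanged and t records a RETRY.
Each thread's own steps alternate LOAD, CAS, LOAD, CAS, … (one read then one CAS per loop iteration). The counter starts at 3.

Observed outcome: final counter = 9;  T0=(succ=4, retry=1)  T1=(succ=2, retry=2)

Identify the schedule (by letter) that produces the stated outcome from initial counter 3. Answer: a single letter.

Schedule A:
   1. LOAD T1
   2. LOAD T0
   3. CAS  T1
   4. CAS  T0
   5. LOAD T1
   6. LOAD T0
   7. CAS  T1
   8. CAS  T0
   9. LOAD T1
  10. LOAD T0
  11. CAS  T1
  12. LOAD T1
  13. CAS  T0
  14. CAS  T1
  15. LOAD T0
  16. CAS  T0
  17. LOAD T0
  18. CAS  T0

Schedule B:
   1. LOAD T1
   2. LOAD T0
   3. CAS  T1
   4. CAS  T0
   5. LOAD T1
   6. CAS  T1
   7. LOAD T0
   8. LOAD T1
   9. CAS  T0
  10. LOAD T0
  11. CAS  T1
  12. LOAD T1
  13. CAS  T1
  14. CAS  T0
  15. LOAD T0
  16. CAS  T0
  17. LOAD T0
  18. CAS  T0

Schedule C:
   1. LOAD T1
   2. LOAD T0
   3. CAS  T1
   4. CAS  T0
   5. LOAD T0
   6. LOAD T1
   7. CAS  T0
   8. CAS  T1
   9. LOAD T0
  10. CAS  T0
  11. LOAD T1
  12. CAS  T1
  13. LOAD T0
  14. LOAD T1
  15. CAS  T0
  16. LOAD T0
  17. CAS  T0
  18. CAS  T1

Tracing schedule C:
   1) LOAD T1:  M=3  r_T1=3
   2) LOAD T0:  M=3  r_T0=3
   3) CAS  T1:  M=4  r_T1=3 ✓
   4) CAS  T0:  M=4  r_T0=3 ✗
   5) LOAD T0:  M=4  r_T0=4
   6) LOAD T1:  M=4  r_T1=4
   7) CAS  T0:  M=5  r_T0=4 ✓
   8) CAS  T1:  M=5  r_T1=4 ✗
   9) LOAD T0:  M=5  r_T0=5
  10) CAS  T0:  M=6  r_T0=5 ✓
  11) LOAD T1:  M=6  r_T1=6
  12) CAS  T1:  M=7  r_T1=6 ✓
  13) LOAD T0:  M=7  r_T0=7
  14) LOAD T1:  M=7  r_T1=7
  15) CAS  T0:  M=8  r_T0=7 ✓
  16) LOAD T0:  M=8  r_T0=8
  17) CAS  T0:  M=9  r_T0=8 ✓
  18) CAS  T1:  M=9  r_T1=7 ✗

C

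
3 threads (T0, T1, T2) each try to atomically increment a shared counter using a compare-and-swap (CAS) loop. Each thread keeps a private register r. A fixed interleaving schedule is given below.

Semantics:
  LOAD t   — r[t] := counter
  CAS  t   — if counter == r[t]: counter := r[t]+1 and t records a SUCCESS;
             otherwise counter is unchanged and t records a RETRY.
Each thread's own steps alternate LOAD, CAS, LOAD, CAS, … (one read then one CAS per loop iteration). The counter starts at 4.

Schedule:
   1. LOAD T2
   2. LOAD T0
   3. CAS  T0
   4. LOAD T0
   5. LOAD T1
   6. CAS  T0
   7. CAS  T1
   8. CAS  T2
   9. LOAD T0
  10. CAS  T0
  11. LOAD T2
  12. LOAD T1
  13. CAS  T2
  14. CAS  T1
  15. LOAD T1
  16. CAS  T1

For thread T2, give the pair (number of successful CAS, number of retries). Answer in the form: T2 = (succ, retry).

T2 = (1, 1)

step 1: T2 LOAD ⇒ load; ctr=4 reg=4
step 2: T0 LOAD ⇒ load; ctr=4 reg=4
step 3: T0 CAS ⇒ ok; ctr=5 reg=4
step 4: T0 LOAD ⇒ load; ctr=5 reg=5
step 5: T1 LOAD ⇒ load; ctr=5 reg=5
step 6: T0 CAS ⇒ ok; ctr=6 reg=5
step 7: T1 CAS ⇒ retry; ctr=6 reg=5
step 8: T2 CAS ⇒ retry; ctr=6 reg=4
step 9: T0 LOAD ⇒ load; ctr=6 reg=6
step 10: T0 CAS ⇒ ok; ctr=7 reg=6
step 11: T2 LOAD ⇒ load; ctr=7 reg=7
step 12: T1 LOAD ⇒ load; ctr=7 reg=7
step 13: T2 CAS ⇒ ok; ctr=8 reg=7
step 14: T1 CAS ⇒ retry; ctr=8 reg=7
step 15: T1 LOAD ⇒ load; ctr=8 reg=8
step 16: T1 CAS ⇒ ok; ctr=9 reg=8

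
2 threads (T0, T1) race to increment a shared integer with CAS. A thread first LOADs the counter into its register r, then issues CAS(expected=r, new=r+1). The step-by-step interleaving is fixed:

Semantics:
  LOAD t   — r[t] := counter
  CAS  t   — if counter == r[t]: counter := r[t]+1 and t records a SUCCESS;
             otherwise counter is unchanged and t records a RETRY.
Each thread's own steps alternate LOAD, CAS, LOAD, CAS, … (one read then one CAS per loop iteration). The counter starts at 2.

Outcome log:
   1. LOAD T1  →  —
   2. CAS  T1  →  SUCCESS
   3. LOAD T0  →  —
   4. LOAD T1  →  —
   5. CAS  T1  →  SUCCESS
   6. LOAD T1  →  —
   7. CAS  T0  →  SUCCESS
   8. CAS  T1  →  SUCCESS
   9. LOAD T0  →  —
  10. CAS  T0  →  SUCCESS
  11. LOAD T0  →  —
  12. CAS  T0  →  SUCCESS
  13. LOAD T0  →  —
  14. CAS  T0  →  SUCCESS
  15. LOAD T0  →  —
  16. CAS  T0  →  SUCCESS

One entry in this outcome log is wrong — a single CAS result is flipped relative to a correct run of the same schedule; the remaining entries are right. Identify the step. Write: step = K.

Reference trace:
step 1: T1 LOAD ⇒ load; ctr=2 reg=2
step 2: T1 CAS ⇒ ok; ctr=3 reg=2
step 3: T0 LOAD ⇒ load; ctr=3 reg=3
step 4: T1 LOAD ⇒ load; ctr=3 reg=3
step 5: T1 CAS ⇒ ok; ctr=4 reg=3
step 6: T1 LOAD ⇒ load; ctr=4 reg=4
step 7: T0 CAS ⇒ retry; ctr=4 reg=3
step 8: T1 CAS ⇒ ok; ctr=5 reg=4
step 9: T0 LOAD ⇒ load; ctr=5 reg=5
step 10: T0 CAS ⇒ ok; ctr=6 reg=5
step 11: T0 LOAD ⇒ load; ctr=6 reg=6
step 12: T0 CAS ⇒ ok; ctr=7 reg=6
step 13: T0 LOAD ⇒ load; ctr=7 reg=7
step 14: T0 CAS ⇒ ok; ctr=8 reg=7
step 15: T0 LOAD ⇒ load; ctr=8 reg=8
step 16: T0 CAS ⇒ ok; ctr=9 reg=8
Log disagrees first at step 7.

step = 7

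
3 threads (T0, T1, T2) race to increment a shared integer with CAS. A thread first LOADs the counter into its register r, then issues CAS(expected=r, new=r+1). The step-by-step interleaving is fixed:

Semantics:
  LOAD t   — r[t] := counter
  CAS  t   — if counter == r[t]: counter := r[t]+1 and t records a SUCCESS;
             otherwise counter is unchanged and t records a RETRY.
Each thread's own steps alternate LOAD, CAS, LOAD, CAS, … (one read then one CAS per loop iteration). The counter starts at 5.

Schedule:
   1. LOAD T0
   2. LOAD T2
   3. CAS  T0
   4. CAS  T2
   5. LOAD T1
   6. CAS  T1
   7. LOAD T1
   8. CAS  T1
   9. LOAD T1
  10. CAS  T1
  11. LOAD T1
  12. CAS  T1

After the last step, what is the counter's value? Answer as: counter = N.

T0 LOAD — after: cnt=5, r=5 — load
T2 LOAD — after: cnt=5, r=5 — load
T0 CAS — after: cnt=6, r=5 — ok
T2 CAS — after: cnt=6, r=5 — retry
T1 LOAD — after: cnt=6, r=6 — load
T1 CAS — after: cnt=7, r=6 — ok
T1 LOAD — after: cnt=7, r=7 — load
T1 CAS — after: cnt=8, r=7 — ok
T1 LOAD — after: cnt=8, r=8 — load
T1 CAS — after: cnt=9, r=8 — ok
T1 LOAD — after: cnt=9, r=9 — load
T1 CAS — after: cnt=10, r=9 — ok

counter = 10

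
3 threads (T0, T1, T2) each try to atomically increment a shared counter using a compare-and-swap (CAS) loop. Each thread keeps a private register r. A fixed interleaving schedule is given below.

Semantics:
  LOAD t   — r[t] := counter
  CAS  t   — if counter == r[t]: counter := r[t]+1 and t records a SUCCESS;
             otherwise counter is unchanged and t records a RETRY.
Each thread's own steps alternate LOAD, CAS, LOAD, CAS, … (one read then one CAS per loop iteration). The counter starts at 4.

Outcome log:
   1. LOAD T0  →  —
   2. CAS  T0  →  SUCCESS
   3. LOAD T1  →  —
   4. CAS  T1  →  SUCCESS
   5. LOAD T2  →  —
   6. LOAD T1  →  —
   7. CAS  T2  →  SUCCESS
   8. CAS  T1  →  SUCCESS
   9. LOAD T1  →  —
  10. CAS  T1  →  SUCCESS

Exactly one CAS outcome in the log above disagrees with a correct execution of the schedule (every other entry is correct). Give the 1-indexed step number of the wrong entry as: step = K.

step = 8

Re-executing:
step 1: T0 LOAD ⇒ load; ctr=4 reg=4
step 2: T0 CAS ⇒ ok; ctr=5 reg=4
step 3: T1 LOAD ⇒ load; ctr=5 reg=5
step 4: T1 CAS ⇒ ok; ctr=6 reg=5
step 5: T2 LOAD ⇒ load; ctr=6 reg=6
step 6: T1 LOAD ⇒ load; ctr=6 reg=6
step 7: T2 CAS ⇒ ok; ctr=7 reg=6
step 8: T1 CAS ⇒ retry; ctr=7 reg=6
step 9: T1 LOAD ⇒ load; ctr=7 reg=7
step 10: T1 CAS ⇒ ok; ctr=8 reg=7
Mismatch at 8.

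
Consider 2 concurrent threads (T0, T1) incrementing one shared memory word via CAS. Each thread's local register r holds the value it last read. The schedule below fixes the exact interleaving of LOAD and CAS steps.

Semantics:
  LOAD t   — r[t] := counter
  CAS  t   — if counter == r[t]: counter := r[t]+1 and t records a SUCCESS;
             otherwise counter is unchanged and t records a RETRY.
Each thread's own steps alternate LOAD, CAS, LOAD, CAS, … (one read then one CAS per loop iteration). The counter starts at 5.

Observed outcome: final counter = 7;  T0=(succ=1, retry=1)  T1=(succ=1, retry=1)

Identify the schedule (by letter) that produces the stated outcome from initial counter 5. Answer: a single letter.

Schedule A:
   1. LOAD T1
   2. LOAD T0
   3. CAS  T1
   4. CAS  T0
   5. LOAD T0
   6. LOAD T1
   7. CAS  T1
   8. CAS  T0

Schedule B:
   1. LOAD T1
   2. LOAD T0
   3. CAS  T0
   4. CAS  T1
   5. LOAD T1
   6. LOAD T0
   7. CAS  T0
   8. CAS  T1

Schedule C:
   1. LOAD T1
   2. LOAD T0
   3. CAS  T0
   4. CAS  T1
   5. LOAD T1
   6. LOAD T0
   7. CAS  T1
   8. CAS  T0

C

Tracing schedule C:
#1 T1 reads 5
#2 T0 reads 5
#3 T0 CAS(5→6) writes; counter now 6
#4 T1 CAS(5→6) fails; counter now 6
#5 T1 reads 6
#6 T0 reads 6
#7 T1 CAS(6→7) writes; counter now 7
#8 T0 CAS(6→7) fails; counter now 7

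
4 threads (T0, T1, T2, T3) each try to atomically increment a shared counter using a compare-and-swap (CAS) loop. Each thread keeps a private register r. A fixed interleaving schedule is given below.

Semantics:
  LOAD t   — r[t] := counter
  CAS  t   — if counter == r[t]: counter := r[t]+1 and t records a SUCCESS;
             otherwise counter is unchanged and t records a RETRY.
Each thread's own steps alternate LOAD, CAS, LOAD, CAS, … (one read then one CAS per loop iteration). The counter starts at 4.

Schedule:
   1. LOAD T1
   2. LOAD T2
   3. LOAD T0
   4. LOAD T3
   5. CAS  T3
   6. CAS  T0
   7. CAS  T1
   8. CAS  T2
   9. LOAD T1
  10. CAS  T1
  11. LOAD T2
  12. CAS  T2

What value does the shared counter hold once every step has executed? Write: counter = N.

[1] T1.load  rd  (counter 4, T1.r 4)
[2] T2.load  rd  (counter 4, T2.r 4)
[3] T0.load  rd  (counter 4, T0.r 4)
[4] T3.load  rd  (counter 4, T3.r 4)
[5] T3.cas  hit  (counter 5, T3.r 4)
[6] T0.cas  miss  (counter 5, T0.r 4)
[7] T1.cas  miss  (counter 5, T1.r 4)
[8] T2.cas  miss  (counter 5, T2.r 4)
[9] T1.load  rd  (counter 5, T1.r 5)
[10] T1.cas  hit  (counter 6, T1.r 5)
[11] T2.load  rd  (counter 6, T2.r 6)
[12] T2.cas  hit  (counter 7, T2.r 6)

counter = 7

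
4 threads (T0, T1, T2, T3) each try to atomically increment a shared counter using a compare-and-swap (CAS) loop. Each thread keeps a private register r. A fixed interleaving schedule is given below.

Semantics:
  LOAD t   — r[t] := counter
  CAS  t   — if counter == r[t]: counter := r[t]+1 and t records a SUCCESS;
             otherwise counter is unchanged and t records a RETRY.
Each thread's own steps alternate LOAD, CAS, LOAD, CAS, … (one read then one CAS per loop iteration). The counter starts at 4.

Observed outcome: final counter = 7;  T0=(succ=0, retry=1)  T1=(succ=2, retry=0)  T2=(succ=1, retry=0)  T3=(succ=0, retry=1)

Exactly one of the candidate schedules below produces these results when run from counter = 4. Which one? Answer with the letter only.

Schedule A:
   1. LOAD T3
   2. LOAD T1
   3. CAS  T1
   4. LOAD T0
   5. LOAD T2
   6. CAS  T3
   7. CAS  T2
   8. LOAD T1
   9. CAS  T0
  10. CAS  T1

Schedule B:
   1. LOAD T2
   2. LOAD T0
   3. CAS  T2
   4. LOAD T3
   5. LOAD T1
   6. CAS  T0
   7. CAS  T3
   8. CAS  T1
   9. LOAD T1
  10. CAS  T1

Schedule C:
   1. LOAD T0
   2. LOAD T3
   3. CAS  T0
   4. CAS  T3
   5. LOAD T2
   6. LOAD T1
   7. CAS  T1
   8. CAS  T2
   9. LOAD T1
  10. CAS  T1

A

Simulating candidate A:
T3 LOAD — after: cnt=4, r=4 — load
T1 LOAD — after: cnt=4, r=4 — load
T1 CAS — after: cnt=5, r=4 — ok
T0 LOAD — after: cnt=5, r=5 — load
T2 LOAD — after: cnt=5, r=5 — load
T3 CAS — after: cnt=5, r=4 — retry
T2 CAS — after: cnt=6, r=5 — ok
T1 LOAD — after: cnt=6, r=6 — load
T0 CAS — after: cnt=6, r=5 — retry
T1 CAS — after: cnt=7, r=6 — ok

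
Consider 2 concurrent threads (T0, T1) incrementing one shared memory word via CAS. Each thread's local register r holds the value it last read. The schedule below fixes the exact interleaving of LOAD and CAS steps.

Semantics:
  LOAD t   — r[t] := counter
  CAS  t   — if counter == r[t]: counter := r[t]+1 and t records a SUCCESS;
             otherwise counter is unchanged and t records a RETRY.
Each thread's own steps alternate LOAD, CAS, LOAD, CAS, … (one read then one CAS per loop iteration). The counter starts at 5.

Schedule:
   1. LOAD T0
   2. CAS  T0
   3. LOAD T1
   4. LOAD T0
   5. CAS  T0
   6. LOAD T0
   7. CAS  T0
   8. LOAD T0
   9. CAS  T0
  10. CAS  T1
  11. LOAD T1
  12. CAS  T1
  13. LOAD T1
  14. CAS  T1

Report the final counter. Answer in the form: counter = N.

counter = 11

1. LOAD T0 → mem=5 r[T0]=5 [LOAD]
2. CAS T0 → mem=6 r[T0]=5 [OK]
3. LOAD T1 → mem=6 r[T1]=6 [LOAD]
4. LOAD T0 → mem=6 r[T0]=6 [LOAD]
5. CAS T0 → mem=7 r[T0]=6 [OK]
6. LOAD T0 → mem=7 r[T0]=7 [LOAD]
7. CAS T0 → mem=8 r[T0]=7 [OK]
8. LOAD T0 → mem=8 r[T0]=8 [LOAD]
9. CAS T0 → mem=9 r[T0]=8 [OK]
10. CAS T1 → mem=9 r[T1]=6 [RETRY]
11. LOAD T1 → mem=9 r[T1]=9 [LOAD]
12. CAS T1 → mem=10 r[T1]=9 [OK]
13. LOAD T1 → mem=10 r[T1]=10 [LOAD]
14. CAS T1 → mem=11 r[T1]=10 [OK]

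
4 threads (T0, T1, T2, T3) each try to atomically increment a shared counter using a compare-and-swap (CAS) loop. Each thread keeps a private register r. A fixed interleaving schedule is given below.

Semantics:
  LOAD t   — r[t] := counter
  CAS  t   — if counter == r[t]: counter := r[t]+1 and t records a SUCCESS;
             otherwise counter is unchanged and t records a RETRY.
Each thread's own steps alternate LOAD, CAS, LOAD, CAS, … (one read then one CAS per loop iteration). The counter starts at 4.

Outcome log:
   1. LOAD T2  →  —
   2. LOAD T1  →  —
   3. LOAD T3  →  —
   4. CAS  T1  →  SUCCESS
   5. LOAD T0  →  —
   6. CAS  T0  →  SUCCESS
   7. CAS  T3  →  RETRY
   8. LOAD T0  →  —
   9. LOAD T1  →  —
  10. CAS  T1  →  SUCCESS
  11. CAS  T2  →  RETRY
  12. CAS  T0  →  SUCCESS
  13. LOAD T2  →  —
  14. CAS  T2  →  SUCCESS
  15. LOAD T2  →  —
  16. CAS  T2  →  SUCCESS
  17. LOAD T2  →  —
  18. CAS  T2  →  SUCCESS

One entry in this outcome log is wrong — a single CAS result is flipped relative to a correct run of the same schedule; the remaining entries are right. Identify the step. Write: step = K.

Correct run:
T2 LOAD — after: cnt=4, r=4 — load
T1 LOAD — after: cnt=4, r=4 — load
T3 LOAD — after: cnt=4, r=4 — load
T1 CAS — after: cnt=5, r=4 — ok
T0 LOAD — after: cnt=5, r=5 — load
T0 CAS — after: cnt=6, r=5 — ok
T3 CAS — after: cnt=6, r=4 — retry
T0 LOAD — after: cnt=6, r=6 — load
T1 LOAD — after: cnt=6, r=6 — load
T1 CAS — after: cnt=7, r=6 — ok
T2 CAS — after: cnt=7, r=4 — retry
T0 CAS — after: cnt=7, r=6 — retry
T2 LOAD — after: cnt=7, r=7 — load
T2 CAS — after: cnt=8, r=7 — ok
T2 LOAD — after: cnt=8, r=8 — load
T2 CAS — after: cnt=9, r=8 — ok
T2 LOAD — after: cnt=9, r=9 — load
T2 CAS — after: cnt=10, r=9 — ok
Mismatch at 12.

step = 12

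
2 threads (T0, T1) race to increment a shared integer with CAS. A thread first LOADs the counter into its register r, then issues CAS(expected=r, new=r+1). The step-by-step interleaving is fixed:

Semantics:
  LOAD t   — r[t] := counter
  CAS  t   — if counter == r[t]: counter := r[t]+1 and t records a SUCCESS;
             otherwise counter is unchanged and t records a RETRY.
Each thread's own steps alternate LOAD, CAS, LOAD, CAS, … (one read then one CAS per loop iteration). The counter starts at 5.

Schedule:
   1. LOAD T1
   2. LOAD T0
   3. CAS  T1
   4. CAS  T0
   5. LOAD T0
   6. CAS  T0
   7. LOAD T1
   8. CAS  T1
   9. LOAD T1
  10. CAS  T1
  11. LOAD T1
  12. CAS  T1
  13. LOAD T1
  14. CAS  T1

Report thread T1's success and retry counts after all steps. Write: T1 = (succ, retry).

T1 LOAD — after: cnt=5, r=5 — load
T0 LOAD — after: cnt=5, r=5 — load
T1 CAS — after: cnt=6, r=5 — ok
T0 CAS — after: cnt=6, r=5 — retry
T0 LOAD — after: cnt=6, r=6 — load
T0 CAS — after: cnt=7, r=6 — ok
T1 LOAD — after: cnt=7, r=7 — load
T1 CAS — after: cnt=8, r=7 — ok
T1 LOAD — after: cnt=8, r=8 — load
T1 CAS — after: cnt=9, r=8 — ok
T1 LOAD — after: cnt=9, r=9 — load
T1 CAS — after: cnt=10, r=9 — ok
T1 LOAD — after: cnt=10, r=10 — load
T1 CAS — after: cnt=11, r=10 — ok

T1 = (5, 0)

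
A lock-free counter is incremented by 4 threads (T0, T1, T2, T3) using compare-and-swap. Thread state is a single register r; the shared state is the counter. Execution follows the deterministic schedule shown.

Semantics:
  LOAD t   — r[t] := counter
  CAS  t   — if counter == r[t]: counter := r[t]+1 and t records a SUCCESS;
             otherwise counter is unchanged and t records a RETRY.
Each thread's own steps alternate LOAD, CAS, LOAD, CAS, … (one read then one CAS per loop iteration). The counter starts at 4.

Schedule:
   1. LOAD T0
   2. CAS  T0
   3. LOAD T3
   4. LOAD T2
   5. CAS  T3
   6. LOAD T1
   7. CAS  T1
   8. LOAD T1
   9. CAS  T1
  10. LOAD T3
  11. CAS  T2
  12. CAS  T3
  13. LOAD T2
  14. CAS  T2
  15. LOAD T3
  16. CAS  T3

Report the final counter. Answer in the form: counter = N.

counter = 11

T0 LOAD — after: cnt=4, r=4 — load
T0 CAS — after: cnt=5, r=4 — ok
T3 LOAD — after: cnt=5, r=5 — load
T2 LOAD — after: cnt=5, r=5 — load
T3 CAS — after: cnt=6, r=5 — ok
T1 LOAD — after: cnt=6, r=6 — load
T1 CAS — after: cnt=7, r=6 — ok
T1 LOAD — after: cnt=7, r=7 — load
T1 CAS — after: cnt=8, r=7 — ok
T3 LOAD — after: cnt=8, r=8 — load
T2 CAS — after: cnt=8, r=5 — retry
T3 CAS — after: cnt=9, r=8 — ok
T2 LOAD — after: cnt=9, r=9 — load
T2 CAS — after: cnt=10, r=9 — ok
T3 LOAD — after: cnt=10, r=10 — load
T3 CAS — after: cnt=11, r=10 — ok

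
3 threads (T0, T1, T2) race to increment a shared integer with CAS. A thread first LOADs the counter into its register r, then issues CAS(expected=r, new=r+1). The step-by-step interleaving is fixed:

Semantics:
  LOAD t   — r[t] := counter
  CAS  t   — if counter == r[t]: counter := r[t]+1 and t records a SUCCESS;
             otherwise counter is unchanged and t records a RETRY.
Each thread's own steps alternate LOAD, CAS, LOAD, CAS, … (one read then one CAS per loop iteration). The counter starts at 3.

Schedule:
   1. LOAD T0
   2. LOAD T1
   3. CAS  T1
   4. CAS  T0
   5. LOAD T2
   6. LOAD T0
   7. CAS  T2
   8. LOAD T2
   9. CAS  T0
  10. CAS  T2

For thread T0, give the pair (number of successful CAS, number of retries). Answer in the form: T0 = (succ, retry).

1. LOAD T0 → mem=3 r[T0]=3 [LOAD]
2. LOAD T1 → mem=3 r[T1]=3 [LOAD]
3. CAS T1 → mem=4 r[T1]=3 [OK]
4. CAS T0 → mem=4 r[T0]=3 [RETRY]
5. LOAD T2 → mem=4 r[T2]=4 [LOAD]
6. LOAD T0 → mem=4 r[T0]=4 [LOAD]
7. CAS T2 → mem=5 r[T2]=4 [OK]
8. LOAD T2 → mem=5 r[T2]=5 [LOAD]
9. CAS T0 → mem=5 r[T0]=4 [RETRY]
10. CAS T2 → mem=6 r[T2]=5 [OK]

T0 = (0, 2)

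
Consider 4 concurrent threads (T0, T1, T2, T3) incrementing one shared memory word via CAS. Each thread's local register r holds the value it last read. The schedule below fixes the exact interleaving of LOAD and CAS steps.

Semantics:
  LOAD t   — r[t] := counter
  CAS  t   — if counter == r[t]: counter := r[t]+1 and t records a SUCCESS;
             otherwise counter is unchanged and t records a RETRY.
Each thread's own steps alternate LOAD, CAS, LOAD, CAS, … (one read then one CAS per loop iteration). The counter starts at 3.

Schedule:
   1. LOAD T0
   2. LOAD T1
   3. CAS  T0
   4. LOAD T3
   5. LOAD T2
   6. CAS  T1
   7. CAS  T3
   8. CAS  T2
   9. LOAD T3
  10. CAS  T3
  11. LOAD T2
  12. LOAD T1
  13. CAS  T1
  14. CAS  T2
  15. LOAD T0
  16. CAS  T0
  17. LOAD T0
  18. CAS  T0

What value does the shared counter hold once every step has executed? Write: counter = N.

counter = 9

T0 LOAD — after: cnt=3, r=3 — load
T1 LOAD — after: cnt=3, r=3 — load
T0 CAS — after: cnt=4, r=3 — ok
T3 LOAD — after: cnt=4, r=4 — load
T2 LOAD — after: cnt=4, r=4 — load
T1 CAS — after: cnt=4, r=3 — retry
T3 CAS — after: cnt=5, r=4 — ok
T2 CAS — after: cnt=5, r=4 — retry
T3 LOAD — after: cnt=5, r=5 — load
T3 CAS — after: cnt=6, r=5 — ok
T2 LOAD — after: cnt=6, r=6 — load
T1 LOAD — after: cnt=6, r=6 — load
T1 CAS — after: cnt=7, r=6 — ok
T2 CAS — after: cnt=7, r=6 — retry
T0 LOAD — after: cnt=7, r=7 — load
T0 CAS — after: cnt=8, r=7 — ok
T0 LOAD — after: cnt=8, r=8 — load
T0 CAS — after: cnt=9, r=8 — ok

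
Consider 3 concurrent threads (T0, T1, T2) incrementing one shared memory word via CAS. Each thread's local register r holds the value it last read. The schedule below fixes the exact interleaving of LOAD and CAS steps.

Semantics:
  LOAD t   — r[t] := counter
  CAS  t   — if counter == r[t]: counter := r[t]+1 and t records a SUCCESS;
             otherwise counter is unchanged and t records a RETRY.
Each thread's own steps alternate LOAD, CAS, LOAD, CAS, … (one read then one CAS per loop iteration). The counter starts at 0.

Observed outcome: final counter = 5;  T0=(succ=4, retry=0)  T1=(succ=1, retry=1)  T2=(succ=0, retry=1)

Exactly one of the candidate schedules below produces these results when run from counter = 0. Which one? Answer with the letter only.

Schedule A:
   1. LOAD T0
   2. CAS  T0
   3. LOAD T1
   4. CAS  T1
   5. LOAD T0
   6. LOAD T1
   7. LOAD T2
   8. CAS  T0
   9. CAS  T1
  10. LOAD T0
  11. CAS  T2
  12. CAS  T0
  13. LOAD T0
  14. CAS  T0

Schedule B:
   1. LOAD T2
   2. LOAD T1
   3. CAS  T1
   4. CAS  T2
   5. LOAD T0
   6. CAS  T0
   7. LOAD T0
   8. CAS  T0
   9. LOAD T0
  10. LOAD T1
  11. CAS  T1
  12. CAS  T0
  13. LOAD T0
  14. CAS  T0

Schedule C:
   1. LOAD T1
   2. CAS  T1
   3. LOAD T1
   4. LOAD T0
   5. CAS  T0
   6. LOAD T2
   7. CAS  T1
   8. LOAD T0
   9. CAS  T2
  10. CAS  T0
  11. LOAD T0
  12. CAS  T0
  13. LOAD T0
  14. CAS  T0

A

Simulating candidate A:
step 1: T0 LOAD ⇒ load; ctr=0 reg=0
step 2: T0 CAS ⇒ ok; ctr=1 reg=0
step 3: T1 LOAD ⇒ load; ctr=1 reg=1
step 4: T1 CAS ⇒ ok; ctr=2 reg=1
step 5: T0 LOAD ⇒ load; ctr=2 reg=2
step 6: T1 LOAD ⇒ load; ctr=2 reg=2
step 7: T2 LOAD ⇒ load; ctr=2 reg=2
step 8: T0 CAS ⇒ ok; ctr=3 reg=2
step 9: T1 CAS ⇒ retry; ctr=3 reg=2
step 10: T0 LOAD ⇒ load; ctr=3 reg=3
step 11: T2 CAS ⇒ retry; ctr=3 reg=2
step 12: T0 CAS ⇒ ok; ctr=4 reg=3
step 13: T0 LOAD ⇒ load; ctr=4 reg=4
step 14: T0 CAS ⇒ ok; ctr=5 reg=4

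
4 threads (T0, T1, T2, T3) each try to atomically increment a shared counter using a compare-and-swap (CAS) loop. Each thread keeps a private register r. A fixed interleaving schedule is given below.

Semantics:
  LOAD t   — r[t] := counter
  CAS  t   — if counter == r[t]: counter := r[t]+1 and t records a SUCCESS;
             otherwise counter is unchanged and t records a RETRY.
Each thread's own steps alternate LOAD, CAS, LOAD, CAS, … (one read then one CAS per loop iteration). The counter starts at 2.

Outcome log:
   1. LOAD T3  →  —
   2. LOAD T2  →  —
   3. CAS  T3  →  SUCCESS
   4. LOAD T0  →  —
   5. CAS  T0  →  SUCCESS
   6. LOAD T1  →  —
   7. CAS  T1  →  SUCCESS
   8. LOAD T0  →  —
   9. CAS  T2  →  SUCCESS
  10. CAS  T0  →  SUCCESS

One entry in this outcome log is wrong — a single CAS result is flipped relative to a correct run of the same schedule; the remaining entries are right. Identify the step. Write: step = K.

Correct run:
1. LOAD T3 → mem=2 r[T3]=2 [LOAD]
2. LOAD T2 → mem=2 r[T2]=2 [LOAD]
3. CAS T3 → mem=3 r[T3]=2 [OK]
4. LOAD T0 → mem=3 r[T0]=3 [LOAD]
5. CAS T0 → mem=4 r[T0]=3 [OK]
6. LOAD T1 → mem=4 r[T1]=4 [LOAD]
7. CAS T1 → mem=5 r[T1]=4 [OK]
8. LOAD T0 → mem=5 r[T0]=5 [LOAD]
9. CAS T2 → mem=5 r[T2]=2 [RETRY]
10. CAS T0 → mem=6 r[T0]=5 [OK]
Log disagrees first at step 9.

step = 9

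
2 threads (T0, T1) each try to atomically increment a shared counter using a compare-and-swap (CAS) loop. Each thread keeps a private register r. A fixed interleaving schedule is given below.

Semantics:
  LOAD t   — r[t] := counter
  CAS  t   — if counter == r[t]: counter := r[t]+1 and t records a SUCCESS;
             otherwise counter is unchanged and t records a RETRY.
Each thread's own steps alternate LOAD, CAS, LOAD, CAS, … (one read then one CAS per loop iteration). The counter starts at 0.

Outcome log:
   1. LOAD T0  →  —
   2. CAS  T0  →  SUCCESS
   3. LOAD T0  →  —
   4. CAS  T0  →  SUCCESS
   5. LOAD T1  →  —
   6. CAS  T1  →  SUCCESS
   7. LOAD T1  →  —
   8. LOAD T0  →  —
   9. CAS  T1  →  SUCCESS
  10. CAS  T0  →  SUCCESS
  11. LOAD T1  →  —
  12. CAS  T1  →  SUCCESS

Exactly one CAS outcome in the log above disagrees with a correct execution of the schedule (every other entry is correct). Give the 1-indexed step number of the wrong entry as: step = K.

step = 10

Reference trace:
[1] T0.load  rd  (counter 0, T0.r 0)
[2] T0.cas  hit  (counter 1, T0.r 0)
[3] T0.load  rd  (counter 1, T0.r 1)
[4] T0.cas  hit  (counter 2, T0.r 1)
[5] T1.load  rd  (counter 2, T1.r 2)
[6] T1.cas  hit  (counter 3, T1.r 2)
[7] T1.load  rd  (counter 3, T1.r 3)
[8] T0.load  rd  (counter 3, T0.r 3)
[9] T1.cas  hit  (counter 4, T1.r 3)
[10] T0.cas  miss  (counter 4, T0.r 3)
[11] T1.load  rd  (counter 4, T1.r 4)
[12] T1.cas  hit  (counter 5, T1.r 4)
Mismatch at 10.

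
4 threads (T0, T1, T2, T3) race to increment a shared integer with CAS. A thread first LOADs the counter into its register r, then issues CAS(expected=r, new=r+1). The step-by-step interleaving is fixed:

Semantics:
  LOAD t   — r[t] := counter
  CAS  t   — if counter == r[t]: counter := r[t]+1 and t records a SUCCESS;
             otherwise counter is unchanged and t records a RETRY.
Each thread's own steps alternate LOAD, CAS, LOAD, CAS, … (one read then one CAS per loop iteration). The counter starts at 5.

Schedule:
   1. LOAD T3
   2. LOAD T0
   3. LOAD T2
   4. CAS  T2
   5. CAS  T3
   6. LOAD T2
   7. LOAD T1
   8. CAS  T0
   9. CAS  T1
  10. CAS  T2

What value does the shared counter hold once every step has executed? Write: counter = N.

#1 T3 reads 5
#2 T0 reads 5
#3 T2 reads 5
#4 T2 CAS(5→6) writes; counter now 6
#5 T3 CAS(5→6) fails; counter now 6
#6 T2 reads 6
#7 T1 reads 6
#8 T0 CAS(5→6) fails; counter now 6
#9 T1 CAS(6→7) writes; counter now 7
#10 T2 CAS(6→7) fails; counter now 7

counter = 7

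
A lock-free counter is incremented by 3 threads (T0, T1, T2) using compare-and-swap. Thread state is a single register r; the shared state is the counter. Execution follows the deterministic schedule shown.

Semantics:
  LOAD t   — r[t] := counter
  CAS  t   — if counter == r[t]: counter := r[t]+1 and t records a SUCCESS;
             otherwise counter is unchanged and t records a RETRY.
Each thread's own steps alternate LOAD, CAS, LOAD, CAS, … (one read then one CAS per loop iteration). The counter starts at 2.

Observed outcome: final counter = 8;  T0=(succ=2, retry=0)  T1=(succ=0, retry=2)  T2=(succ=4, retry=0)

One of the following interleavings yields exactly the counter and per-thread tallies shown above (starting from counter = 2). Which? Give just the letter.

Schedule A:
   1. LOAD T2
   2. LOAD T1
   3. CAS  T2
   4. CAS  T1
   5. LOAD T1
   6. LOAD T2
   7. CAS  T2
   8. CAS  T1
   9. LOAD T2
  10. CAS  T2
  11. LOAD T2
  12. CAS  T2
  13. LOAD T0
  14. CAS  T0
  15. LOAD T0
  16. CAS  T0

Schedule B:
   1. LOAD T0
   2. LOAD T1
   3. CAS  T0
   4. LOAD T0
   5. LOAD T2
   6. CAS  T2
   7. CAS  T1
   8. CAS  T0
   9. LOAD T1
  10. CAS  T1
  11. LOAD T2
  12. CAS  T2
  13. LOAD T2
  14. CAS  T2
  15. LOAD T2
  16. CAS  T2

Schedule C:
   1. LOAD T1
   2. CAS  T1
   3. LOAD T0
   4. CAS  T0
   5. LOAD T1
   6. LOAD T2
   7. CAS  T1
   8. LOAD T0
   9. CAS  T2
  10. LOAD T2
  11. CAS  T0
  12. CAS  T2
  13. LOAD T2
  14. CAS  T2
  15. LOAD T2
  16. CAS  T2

Run A:
   1) LOAD T2:  M=2  r_T2=2
   2) LOAD T1:  M=2  r_T1=2
   3) CAS  T2:  M=3  r_T2=2 ✓
   4) CAS  T1:  M=3  r_T1=2 ✗
   5) LOAD T1:  M=3  r_T1=3
   6) LOAD T2:  M=3  r_T2=3
   7) CAS  T2:  M=4  r_T2=3 ✓
   8) CAS  T1:  M=4  r_T1=3 ✗
   9) LOAD T2:  M=4  r_T2=4
  10) CAS  T2:  M=5  r_T2=4 ✓
  11) LOAD T2:  M=5  r_T2=5
  12) CAS  T2:  M=6  r_T2=5 ✓
  13) LOAD T0:  M=6  r_T0=6
  14) CAS  T0:  M=7  r_T0=6 ✓
  15) LOAD T0:  M=7  r_T0=7
  16) CAS  T0:  M=8  r_T0=7 ✓

A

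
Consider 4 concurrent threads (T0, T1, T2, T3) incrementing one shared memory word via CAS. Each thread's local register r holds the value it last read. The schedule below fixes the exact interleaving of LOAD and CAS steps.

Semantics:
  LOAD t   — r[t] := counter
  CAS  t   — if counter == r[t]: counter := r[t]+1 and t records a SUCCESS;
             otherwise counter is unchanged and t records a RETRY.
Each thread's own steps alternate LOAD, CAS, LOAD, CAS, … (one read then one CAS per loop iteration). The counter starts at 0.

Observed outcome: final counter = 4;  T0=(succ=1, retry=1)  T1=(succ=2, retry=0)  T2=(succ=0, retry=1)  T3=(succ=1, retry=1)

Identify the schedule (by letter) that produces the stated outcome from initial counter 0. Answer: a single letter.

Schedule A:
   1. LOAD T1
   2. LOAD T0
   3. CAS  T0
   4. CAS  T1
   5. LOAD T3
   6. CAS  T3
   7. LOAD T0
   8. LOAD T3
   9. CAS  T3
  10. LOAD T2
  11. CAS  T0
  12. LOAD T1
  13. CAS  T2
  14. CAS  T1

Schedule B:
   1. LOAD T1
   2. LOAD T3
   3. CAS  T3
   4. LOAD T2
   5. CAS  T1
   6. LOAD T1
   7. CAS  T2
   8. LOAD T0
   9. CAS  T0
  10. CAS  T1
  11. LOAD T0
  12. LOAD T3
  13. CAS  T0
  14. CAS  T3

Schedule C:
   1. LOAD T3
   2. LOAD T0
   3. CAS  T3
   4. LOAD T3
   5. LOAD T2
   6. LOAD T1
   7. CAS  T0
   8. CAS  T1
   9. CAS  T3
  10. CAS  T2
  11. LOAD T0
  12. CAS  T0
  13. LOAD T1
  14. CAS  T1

Run C:
1. LOAD T3 → mem=0 r[T3]=0 [LOAD]
2. LOAD T0 → mem=0 r[T0]=0 [LOAD]
3. CAS T3 → mem=1 r[T3]=0 [OK]
4. LOAD T3 → mem=1 r[T3]=1 [LOAD]
5. LOAD T2 → mem=1 r[T2]=1 [LOAD]
6. LOAD T1 → mem=1 r[T1]=1 [LOAD]
7. CAS T0 → mem=1 r[T0]=0 [RETRY]
8. CAS T1 → mem=2 r[T1]=1 [OK]
9. CAS T3 → mem=2 r[T3]=1 [RETRY]
10. CAS T2 → mem=2 r[T2]=1 [RETRY]
11. LOAD T0 → mem=2 r[T0]=2 [LOAD]
12. CAS T0 → mem=3 r[T0]=2 [OK]
13. LOAD T1 → mem=3 r[T1]=3 [LOAD]
14. CAS T1 → mem=4 r[T1]=3 [OK]

C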